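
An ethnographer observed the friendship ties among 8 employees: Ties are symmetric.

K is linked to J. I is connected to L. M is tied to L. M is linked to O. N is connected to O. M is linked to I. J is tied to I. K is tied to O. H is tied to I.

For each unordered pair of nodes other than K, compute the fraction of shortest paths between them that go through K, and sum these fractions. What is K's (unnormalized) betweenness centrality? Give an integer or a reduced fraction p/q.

2

Pairs whose geodesics pass through K — O–J: 1; J–N: 1.
All other pairs contribute 0.
Summing the contributions gives betweenness(K) = 2.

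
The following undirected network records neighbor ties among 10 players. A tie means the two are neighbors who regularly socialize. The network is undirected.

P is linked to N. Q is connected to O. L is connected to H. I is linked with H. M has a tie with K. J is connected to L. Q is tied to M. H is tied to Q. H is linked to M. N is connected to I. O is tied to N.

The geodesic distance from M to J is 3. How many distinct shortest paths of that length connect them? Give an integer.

1

The shortest distance is 3, and the only length-3 path is M–H–L–J. So there is exactly 1 shortest path.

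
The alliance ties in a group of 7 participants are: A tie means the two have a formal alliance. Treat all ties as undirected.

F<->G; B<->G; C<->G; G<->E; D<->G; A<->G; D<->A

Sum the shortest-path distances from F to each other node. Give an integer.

Distances from F: A:2, B:2, C:2, D:2, E:2, G:1.
Sum = 2 + 2 + 2 + 2 + 2 + 1 = 11.

11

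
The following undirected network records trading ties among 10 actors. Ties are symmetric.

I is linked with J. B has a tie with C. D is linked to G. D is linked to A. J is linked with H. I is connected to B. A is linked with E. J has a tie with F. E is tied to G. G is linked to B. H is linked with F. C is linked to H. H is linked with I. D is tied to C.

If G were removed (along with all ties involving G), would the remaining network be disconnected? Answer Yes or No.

Even without G, every remaining node can still reach every other (the residual graph is connected), so G is not a cut vertex.

No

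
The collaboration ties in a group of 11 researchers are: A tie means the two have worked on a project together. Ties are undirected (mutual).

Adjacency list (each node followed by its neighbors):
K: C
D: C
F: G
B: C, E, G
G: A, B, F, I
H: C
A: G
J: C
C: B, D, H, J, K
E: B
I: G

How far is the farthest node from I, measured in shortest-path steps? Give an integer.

Distances from I: A:2, B:2, C:3, D:4, E:3, F:2, G:1, H:4, J:4, K:4.
The largest is 4 (to K, H, D, and J), so the eccentricity of I is 4.

4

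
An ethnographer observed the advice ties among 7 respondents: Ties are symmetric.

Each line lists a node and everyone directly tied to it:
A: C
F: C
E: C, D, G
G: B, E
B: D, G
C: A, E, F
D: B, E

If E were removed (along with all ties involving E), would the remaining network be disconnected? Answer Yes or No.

Yes

Removing E leaves {A, C, and F} with no path to {B, D, and G}, so the network splits into 2 components. E is a cut vertex.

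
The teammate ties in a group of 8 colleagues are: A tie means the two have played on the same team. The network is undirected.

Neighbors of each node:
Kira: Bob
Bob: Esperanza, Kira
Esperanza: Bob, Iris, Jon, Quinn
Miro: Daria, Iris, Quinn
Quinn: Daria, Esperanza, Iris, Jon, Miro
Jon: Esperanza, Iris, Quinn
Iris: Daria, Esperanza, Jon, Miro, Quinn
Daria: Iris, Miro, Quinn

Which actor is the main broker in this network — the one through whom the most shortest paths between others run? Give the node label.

Esperanza

Unnormalized betweenness of each node: Bob:6, Daria:0, Esperanza:10, Iris:4, Jon:0, Kira:0, Miro:0, Quinn:4.
Esperanza has the largest value, 10, making it the main broker — the node through which the most shortest paths run.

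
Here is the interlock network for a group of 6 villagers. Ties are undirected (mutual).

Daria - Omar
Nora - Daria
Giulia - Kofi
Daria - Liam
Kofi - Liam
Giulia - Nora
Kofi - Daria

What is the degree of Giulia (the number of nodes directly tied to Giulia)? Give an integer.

Giulia is directly tied to Kofi and Nora. That is 2 neighbors, so the degree of Giulia is 2.

2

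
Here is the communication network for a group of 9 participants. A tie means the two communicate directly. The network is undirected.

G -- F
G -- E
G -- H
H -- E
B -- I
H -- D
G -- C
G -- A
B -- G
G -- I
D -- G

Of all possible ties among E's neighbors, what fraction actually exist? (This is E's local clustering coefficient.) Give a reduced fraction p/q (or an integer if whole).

1

E's neighbors: G and H (k = 2).
Possible neighbor pairs: C(2,2) = 1. Edges among them: G–H → e = 1.
Clustering(E) = 1/1.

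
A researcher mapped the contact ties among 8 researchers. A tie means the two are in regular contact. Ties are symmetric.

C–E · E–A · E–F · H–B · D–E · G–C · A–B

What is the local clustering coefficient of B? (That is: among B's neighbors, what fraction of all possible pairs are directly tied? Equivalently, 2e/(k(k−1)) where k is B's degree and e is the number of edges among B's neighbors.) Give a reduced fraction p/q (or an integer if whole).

0

B's neighbors: A and H (k = 2).
Possible neighbor pairs: C(2,2) = 1. Edges among them: none → e = 0.
Clustering(B) = 0/1.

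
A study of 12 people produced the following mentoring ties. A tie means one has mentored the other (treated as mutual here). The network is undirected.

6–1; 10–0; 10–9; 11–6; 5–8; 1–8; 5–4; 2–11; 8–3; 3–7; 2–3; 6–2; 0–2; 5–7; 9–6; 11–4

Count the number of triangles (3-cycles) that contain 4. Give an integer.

4's neighbors are 5 and 11, but none of them are tied to each other, so no triangle contains 4.

0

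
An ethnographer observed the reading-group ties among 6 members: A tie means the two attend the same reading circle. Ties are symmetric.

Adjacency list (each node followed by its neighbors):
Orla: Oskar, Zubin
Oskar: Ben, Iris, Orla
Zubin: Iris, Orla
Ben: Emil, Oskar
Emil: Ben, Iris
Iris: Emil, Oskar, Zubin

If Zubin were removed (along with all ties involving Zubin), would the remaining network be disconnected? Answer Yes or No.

Even without Zubin, every remaining node can still reach every other (the residual graph is connected), so Zubin is not a cut vertex.

No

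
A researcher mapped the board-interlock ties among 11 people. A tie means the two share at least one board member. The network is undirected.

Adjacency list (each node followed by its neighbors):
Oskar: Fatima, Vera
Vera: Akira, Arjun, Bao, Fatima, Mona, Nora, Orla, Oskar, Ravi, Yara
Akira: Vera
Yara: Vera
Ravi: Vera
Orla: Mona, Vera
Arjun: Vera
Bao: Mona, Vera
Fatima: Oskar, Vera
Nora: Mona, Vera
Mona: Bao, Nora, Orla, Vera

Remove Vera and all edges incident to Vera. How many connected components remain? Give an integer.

6

Without Vera, the remaining ties split the others into: {Bao, Mona, Nora, Orla}; {Yara}; {Akira}; {Ravi}; {Arjun}; {Fatima, Oskar}.
That's 6 separate components.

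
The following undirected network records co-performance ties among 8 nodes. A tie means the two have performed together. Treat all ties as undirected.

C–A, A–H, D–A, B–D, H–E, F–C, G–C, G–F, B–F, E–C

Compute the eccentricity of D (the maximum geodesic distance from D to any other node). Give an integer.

Distances from D: A:1, B:1, C:2, E:3, F:2, G:3, H:2.
The largest is 3 (to E and G), so the eccentricity of D is 3.

3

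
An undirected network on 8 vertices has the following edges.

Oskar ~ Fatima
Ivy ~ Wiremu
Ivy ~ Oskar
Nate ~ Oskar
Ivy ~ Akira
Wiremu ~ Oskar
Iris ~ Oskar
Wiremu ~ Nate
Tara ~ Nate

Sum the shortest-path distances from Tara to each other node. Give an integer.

Distances from Tara: Akira:4, Fatima:3, Iris:3, Ivy:3, Nate:1, Oskar:2, Wiremu:2.
Sum = 4 + 3 + 3 + 3 + 1 + 2 + 2 = 18.

18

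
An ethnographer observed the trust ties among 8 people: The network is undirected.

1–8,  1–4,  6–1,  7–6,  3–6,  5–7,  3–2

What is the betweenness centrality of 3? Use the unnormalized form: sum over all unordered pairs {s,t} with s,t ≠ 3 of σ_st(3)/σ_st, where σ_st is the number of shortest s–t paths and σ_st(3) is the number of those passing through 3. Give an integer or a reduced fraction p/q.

6

Pairs whose geodesics pass through 3 — 4–2: 1; 7–2: 1; 1–2: 1; 5–2: 1; 2–6: 1; 2–8: 1.
All other pairs contribute 0.
Summing the contributions gives betweenness(3) = 6.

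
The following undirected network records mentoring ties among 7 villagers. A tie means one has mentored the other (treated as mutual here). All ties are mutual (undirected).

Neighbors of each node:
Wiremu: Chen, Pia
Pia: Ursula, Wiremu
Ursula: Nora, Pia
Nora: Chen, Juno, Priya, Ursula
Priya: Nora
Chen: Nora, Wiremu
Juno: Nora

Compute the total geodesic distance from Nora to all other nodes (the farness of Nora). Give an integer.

Distances from Nora: Chen:1, Juno:1, Pia:2, Priya:1, Ursula:1, Wiremu:2.
Sum = 1 + 1 + 2 + 1 + 1 + 2 = 8.

8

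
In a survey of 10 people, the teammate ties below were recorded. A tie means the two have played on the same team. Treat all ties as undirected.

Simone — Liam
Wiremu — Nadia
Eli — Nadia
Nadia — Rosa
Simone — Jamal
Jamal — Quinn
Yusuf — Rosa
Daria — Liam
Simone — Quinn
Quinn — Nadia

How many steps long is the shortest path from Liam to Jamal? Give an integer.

One shortest route is Liam – Simone – Jamal, which uses 2 edges, and Liam and Jamal are not directly tied, so nothing shorter exists. So d(Liam,Jamal) = 2.

2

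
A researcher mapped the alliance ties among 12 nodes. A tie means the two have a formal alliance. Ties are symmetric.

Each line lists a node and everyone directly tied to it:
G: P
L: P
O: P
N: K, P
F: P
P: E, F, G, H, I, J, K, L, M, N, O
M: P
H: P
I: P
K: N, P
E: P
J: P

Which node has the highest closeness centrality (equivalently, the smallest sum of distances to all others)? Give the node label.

Farness (sum of distances to all others) for each node — E:21, F:21, G:21, H:21, I:21, J:21, K:20, L:21, M:21, N:20, O:21, P:11.
The smallest farness is 11, for P, so P has the highest closeness.

P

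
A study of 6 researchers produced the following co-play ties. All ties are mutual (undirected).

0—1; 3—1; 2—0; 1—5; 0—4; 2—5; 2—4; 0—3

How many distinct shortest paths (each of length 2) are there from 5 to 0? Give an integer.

The shortest distance is 2. The length-2 paths are: 5–1–0; 5–2–0.
That gives 2 distinct shortest paths.

2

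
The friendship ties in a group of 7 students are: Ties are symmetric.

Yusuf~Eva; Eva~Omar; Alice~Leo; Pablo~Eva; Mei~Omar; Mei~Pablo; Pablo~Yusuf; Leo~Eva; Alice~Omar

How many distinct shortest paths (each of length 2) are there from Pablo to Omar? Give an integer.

2

The shortest distance is 2. The length-2 paths are: Pablo–Eva–Omar; Pablo–Mei–Omar.
That gives 2 distinct shortest paths.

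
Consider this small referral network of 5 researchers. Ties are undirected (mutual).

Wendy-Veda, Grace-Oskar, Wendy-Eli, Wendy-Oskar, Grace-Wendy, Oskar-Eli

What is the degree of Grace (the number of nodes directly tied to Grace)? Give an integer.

Grace is directly tied to Oskar and Wendy. That is 2 neighbors, so the degree of Grace is 2.

2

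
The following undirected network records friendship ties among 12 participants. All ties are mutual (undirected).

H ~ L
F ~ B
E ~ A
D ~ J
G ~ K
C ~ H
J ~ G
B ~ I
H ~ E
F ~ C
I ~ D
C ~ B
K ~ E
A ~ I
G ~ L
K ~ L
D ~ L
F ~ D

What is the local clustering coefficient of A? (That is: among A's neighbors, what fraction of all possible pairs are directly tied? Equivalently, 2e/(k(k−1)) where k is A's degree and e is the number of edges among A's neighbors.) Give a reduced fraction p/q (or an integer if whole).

A's neighbors: E and I (k = 2).
Possible neighbor pairs: C(2,2) = 1. Edges among them: none → e = 0.
Clustering(A) = 0/1.

0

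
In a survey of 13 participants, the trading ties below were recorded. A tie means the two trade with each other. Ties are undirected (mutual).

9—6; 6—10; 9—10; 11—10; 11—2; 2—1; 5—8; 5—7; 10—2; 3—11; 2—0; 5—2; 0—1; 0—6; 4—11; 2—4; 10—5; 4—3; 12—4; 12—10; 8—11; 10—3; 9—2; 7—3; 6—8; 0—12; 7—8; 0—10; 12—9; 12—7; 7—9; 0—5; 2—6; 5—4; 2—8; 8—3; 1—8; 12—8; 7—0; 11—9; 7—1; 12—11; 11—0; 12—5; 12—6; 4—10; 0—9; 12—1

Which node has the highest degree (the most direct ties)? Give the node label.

12

Degrees — 0:9, 1:5, 2:9, 3:5, 4:6, 5:7, 6:6, 7:7, 8:8, 9:7, 10:9, 11:8, 12:10.
The maximum is 10, attained only by 12.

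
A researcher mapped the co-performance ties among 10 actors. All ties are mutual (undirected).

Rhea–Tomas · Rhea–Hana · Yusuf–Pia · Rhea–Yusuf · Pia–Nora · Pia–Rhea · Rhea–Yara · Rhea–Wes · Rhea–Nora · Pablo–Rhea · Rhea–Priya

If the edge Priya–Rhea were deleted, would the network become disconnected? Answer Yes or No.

Yes

Without the Priya–Rhea edge there is no alternate route between Priya and Rhea, so the network disconnects. It is a bridge.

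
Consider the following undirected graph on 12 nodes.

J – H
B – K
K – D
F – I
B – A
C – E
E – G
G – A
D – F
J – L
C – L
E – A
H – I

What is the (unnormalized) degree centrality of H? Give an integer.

H is directly tied to I and J. That is 2 neighbors, so the degree of H is 2.

2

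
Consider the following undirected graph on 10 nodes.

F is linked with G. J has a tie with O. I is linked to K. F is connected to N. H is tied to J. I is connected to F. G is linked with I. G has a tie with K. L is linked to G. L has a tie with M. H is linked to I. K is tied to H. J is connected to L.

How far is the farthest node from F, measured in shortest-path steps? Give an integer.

4

Distances from F: G:1, H:2, I:1, J:3, K:2, L:2, M:3, N:1, O:4.
The largest is 4 (to O), so the eccentricity of F is 4.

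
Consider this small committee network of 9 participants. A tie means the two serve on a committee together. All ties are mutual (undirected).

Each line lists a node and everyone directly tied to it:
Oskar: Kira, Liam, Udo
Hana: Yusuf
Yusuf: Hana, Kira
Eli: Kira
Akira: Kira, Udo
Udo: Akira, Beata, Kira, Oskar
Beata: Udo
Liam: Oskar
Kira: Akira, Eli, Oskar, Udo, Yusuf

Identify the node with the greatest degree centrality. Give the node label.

Kira

Degrees — Akira:2, Beata:1, Eli:1, Hana:1, Kira:5, Liam:1, Oskar:3, Udo:4, Yusuf:2.
The maximum is 5, attained only by Kira.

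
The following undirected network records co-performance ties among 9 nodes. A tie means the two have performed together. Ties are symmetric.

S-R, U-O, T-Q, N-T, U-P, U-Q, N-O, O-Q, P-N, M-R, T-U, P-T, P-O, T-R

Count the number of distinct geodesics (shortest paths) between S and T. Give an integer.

The shortest distance is 2, and the only length-2 path is S–R–T. So there is exactly 1 shortest path.

1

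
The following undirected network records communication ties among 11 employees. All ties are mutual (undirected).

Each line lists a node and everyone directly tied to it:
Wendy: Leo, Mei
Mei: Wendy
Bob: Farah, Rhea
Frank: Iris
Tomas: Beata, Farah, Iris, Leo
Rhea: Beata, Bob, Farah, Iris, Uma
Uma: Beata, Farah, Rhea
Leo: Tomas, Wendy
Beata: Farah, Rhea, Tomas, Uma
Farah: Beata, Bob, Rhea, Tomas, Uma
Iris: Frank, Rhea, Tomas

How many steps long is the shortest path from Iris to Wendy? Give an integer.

One shortest route is Iris – Tomas – Leo – Wendy, which uses 3 edges, and at distance 2 from Iris we only reach {Beata, Bob, Farah, Leo, Uma}, which does not include Wendy. So d(Iris,Wendy) = 3.

3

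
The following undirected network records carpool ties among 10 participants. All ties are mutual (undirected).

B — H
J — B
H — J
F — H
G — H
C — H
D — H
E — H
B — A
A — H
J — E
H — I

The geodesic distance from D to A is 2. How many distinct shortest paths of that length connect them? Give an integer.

1

The shortest distance is 2, and the only length-2 path is D–H–A. So there is exactly 1 shortest path.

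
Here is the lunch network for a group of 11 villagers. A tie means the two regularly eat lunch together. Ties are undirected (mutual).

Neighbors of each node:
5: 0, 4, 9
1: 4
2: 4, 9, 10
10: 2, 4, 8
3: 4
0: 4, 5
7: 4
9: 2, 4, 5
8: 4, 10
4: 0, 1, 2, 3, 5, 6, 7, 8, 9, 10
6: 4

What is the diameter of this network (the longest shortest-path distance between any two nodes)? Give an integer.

2

Eccentricity of each node (its greatest distance to any other): 0:2, 1:2, 2:2, 3:2, 4:1, 5:2, 6:2, 7:2, 8:2, 9:2, 10:2.
The maximum eccentricity is 2, realized for instance by the pair 5–8 via 5 – 4 – 8. So the diameter is 2.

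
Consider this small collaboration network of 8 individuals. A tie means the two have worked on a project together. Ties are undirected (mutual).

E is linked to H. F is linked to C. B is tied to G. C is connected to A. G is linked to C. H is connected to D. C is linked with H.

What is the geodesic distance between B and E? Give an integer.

4

One shortest route is B – G – C – H – E, which uses 4 edges, and at distance 3 from B we only reach {A, F, H}, which does not include E. So d(B,E) = 4.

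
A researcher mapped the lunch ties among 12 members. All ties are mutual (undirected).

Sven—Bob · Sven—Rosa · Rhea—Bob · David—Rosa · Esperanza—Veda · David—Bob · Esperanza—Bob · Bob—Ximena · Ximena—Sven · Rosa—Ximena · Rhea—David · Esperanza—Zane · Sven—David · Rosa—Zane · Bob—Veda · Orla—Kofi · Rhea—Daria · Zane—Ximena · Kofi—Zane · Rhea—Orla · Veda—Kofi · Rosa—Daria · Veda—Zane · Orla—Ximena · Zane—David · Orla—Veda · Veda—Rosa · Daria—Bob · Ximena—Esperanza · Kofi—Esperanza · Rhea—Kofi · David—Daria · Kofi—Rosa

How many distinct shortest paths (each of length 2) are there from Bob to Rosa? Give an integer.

The shortest distance is 2. The length-2 paths are: Bob–Ximena–Rosa; Bob–Daria–Rosa; Bob–David–Rosa; Bob–Sven–Rosa; Bob–Veda–Rosa.
That gives 5 distinct shortest paths.

5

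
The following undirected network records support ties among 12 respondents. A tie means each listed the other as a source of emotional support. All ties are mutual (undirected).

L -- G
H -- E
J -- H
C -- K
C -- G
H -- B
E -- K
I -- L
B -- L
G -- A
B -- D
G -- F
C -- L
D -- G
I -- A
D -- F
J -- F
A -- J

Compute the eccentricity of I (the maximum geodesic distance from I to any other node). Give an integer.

Distances from I: A:1, B:2, C:2, D:3, E:4, F:3, G:2, H:3, J:2, K:3, L:1.
The largest is 4 (to E), so the eccentricity of I is 4.

4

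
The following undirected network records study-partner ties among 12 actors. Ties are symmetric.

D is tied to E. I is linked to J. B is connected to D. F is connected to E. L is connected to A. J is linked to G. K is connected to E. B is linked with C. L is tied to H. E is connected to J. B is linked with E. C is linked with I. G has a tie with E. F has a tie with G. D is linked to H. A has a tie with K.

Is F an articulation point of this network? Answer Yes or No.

No

Even without F, every remaining node can still reach every other (the residual graph is connected), so F is not a cut vertex.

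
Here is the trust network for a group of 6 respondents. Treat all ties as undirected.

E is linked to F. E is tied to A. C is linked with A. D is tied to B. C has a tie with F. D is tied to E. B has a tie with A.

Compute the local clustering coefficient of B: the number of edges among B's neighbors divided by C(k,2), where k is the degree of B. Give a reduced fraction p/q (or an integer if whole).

0

B's neighbors: A and D (k = 2).
Possible neighbor pairs: C(2,2) = 1. Edges among them: none → e = 0.
Clustering(B) = 0/1.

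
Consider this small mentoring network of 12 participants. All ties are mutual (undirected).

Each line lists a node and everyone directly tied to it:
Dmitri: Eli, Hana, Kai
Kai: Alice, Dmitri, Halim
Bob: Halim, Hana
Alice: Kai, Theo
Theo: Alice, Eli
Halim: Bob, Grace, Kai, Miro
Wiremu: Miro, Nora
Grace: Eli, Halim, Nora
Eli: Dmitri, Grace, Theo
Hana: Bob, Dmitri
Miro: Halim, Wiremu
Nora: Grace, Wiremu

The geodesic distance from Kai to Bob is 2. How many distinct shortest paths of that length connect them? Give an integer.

The shortest distance is 2, and the only length-2 path is Kai–Halim–Bob. So there is exactly 1 shortest path.

1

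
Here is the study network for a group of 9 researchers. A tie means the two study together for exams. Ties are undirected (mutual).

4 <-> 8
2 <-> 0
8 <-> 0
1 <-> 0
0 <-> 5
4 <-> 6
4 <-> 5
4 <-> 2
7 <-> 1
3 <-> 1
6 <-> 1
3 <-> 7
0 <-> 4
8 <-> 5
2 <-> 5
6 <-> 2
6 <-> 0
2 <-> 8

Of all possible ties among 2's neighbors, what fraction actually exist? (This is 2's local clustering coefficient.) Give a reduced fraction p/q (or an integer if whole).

4/5

2's neighbors: 0, 4, 5, 6, and 8 (k = 5).
Possible neighbor pairs: C(5,2) = 10. Edges among them: 0–4, 0–5, 0–6, 0–8, 4–5, 4–6, 4–8, 5–8 → e = 8.
Clustering(2) = 8/10 = 4/5.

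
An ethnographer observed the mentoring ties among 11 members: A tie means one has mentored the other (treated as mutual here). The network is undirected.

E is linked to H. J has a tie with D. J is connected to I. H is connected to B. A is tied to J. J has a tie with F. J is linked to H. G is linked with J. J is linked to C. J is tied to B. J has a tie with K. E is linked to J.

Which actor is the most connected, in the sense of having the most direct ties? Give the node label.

J

Degrees — A:1, B:2, C:1, D:1, E:2, F:1, G:1, H:3, I:1, J:10, K:1.
The maximum is 10, attained only by J.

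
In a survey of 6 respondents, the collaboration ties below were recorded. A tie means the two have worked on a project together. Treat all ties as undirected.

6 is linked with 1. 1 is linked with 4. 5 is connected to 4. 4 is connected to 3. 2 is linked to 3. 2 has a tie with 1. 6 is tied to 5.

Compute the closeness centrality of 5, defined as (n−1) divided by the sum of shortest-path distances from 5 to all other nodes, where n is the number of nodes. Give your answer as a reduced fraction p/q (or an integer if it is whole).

5/9

Distances from 5: 1:2, 2:3, 3:2, 4:1, 6:1. Sum = 9.
n = 6, so closeness = 5/9.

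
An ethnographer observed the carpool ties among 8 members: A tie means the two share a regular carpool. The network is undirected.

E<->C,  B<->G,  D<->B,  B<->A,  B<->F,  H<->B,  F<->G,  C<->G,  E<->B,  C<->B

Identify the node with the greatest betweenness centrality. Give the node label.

B

Unnormalized betweenness of each node: A:0, B:17, C:1/2, D:0, E:0, F:0, G:1/2, H:0.
B has the largest value, 17, making it the main broker — the node through which the most shortest paths run.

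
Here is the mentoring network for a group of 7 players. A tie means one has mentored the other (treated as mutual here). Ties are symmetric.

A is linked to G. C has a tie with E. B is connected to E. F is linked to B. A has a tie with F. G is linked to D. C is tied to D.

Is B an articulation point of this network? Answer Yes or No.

Even without B, every remaining node can still reach every other (the residual graph is connected), so B is not a cut vertex.

No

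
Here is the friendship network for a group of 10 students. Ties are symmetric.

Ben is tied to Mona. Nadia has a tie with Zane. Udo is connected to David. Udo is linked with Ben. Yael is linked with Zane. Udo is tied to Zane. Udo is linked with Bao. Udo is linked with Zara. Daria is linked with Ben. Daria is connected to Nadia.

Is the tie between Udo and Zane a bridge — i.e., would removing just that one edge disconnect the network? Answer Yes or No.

No

Even without that edge, Udo still reaches Zane via Udo – Ben – Daria – Nadia – Zane, so the network stays connected. Not a bridge.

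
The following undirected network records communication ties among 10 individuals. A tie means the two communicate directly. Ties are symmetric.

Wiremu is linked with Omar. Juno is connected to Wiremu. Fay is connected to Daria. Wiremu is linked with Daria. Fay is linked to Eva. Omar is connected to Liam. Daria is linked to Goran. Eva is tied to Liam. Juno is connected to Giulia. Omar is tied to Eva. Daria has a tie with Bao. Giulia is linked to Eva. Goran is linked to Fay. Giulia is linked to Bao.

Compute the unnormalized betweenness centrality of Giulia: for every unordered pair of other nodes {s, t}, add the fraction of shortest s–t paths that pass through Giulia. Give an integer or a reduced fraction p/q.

11/2

Pairs whose geodesics pass through Giulia — Eva–Juno: 1; Eva–Bao: 1; Liam–Juno: 1/2; Liam–Bao: 1; Omar–Bao: 1/2; Juno–Bao: 1; Juno–Fay: 1/2.
All other pairs contribute 0.
Summing the contributions gives betweenness(Giulia) = 11/2.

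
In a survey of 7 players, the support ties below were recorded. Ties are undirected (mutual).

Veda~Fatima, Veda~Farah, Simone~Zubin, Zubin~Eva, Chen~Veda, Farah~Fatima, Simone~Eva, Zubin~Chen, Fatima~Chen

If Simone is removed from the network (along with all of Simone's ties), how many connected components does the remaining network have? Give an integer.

1

Simone's neighbors (Eva and Zubin) remain reachable from one another through other ties, so the rest of the network stays in one piece.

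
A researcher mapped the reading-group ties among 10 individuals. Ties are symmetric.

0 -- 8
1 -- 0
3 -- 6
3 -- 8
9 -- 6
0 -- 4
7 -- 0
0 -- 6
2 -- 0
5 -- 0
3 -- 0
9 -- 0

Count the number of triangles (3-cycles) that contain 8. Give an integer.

1

8's neighbors: 0 and 3.
Neighbor pairs that are themselves tied: 8–0–3. Each forms one triangle with 8, for 1 in total.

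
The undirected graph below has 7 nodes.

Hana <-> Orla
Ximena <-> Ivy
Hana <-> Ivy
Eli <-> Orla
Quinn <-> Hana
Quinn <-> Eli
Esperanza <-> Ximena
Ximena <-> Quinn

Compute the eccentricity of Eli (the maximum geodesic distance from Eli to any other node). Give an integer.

3

Distances from Eli: Esperanza:3, Hana:2, Ivy:3, Orla:1, Quinn:1, Ximena:2.
The largest is 3 (to Ivy and Esperanza), so the eccentricity of Eli is 3.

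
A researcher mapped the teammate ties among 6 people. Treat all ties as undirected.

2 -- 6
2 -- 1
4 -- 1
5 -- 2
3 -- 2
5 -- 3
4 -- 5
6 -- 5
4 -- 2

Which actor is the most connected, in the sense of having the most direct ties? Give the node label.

Degrees — 1:2, 2:5, 3:2, 4:3, 5:4, 6:2.
The maximum is 5, attained only by 2.

2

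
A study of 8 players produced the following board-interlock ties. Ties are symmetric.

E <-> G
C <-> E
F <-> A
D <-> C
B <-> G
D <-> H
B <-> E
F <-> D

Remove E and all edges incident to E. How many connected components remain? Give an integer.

Without E, the remaining ties split the others into: {A, C, D, F, H}; {B, G}.
That's 2 separate components.

2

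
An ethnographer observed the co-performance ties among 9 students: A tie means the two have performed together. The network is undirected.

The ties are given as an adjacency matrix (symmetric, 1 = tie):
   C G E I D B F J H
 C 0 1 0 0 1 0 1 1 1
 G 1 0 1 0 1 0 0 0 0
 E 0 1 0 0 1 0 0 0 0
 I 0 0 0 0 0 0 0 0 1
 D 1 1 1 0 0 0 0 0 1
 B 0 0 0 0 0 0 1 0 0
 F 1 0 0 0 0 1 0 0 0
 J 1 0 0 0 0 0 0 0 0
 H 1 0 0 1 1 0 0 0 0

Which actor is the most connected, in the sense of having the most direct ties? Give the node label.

Degrees — B:1, C:5, D:4, E:2, F:2, G:3, H:3, I:1, J:1.
The maximum is 5, attained only by C.

C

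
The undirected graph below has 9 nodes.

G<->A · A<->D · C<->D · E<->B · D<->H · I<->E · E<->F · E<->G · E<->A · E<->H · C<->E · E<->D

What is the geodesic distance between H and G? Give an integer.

One shortest route is H – E – G, which uses 2 edges, and H and G are not directly tied, so nothing shorter exists. So d(H,G) = 2.

2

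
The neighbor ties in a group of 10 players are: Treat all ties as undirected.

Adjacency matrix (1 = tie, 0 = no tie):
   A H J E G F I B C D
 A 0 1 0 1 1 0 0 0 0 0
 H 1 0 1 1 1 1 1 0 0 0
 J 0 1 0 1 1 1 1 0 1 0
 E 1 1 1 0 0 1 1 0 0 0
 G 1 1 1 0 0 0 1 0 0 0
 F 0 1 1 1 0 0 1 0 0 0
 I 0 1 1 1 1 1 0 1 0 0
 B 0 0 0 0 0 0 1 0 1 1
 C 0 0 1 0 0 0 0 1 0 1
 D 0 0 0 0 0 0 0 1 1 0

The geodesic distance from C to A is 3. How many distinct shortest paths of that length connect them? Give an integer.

3

The shortest distance is 3. The length-3 paths are: C–J–H–A; C–J–E–A; C–J–G–A.
That gives 3 distinct shortest paths.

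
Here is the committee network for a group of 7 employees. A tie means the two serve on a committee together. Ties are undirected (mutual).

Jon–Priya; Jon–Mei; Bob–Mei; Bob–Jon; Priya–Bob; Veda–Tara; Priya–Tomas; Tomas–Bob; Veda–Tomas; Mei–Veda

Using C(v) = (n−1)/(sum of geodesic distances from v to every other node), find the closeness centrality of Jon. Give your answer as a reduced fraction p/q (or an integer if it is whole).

Distances from Jon: Bob:1, Mei:1, Priya:1, Tara:3, Tomas:2, Veda:2. Sum = 10.
n = 7, so closeness = 6/10 = 3/5.

3/5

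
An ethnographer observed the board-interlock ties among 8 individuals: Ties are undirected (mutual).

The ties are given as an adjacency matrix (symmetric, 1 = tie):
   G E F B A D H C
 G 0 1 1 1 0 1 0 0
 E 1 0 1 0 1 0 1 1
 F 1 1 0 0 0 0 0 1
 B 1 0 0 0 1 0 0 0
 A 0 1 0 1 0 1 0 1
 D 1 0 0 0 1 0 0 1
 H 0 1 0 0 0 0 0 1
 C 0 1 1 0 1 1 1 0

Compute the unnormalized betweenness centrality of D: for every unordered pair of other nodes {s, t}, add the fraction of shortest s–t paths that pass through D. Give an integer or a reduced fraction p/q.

Pairs whose geodesics pass through D — G–A: 1/3; G–C: 1/3.
All other pairs contribute 0.
Summing the contributions gives betweenness(D) = 2/3.

2/3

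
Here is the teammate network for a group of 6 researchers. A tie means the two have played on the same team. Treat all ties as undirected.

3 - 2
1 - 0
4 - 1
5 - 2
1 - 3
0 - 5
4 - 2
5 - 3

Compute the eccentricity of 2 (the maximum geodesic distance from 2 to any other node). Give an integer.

Distances from 2: 0:2, 1:2, 3:1, 4:1, 5:1.
The largest is 2 (to 1 and 0), so the eccentricity of 2 is 2.

2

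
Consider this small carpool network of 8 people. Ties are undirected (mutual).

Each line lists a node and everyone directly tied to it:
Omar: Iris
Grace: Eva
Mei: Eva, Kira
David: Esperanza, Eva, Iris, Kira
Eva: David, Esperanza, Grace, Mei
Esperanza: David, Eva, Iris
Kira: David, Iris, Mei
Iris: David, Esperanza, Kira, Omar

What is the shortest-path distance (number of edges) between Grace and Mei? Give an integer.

One shortest route is Grace – Eva – Mei, which uses 2 edges, and Grace and Mei are not directly tied, so nothing shorter exists. So d(Grace,Mei) = 2.

2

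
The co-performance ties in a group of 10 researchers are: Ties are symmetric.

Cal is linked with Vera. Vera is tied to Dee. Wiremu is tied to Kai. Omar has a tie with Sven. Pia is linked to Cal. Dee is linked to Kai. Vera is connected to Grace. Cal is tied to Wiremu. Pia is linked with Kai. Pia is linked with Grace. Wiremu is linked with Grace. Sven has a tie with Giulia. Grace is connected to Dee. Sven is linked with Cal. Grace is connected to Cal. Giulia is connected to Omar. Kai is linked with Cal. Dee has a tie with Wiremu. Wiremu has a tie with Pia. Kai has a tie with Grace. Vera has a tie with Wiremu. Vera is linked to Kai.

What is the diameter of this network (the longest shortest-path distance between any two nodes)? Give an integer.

Eccentricity of each node (its greatest distance to any other): Cal:2, Dee:4, Giulia:4, Grace:3, Kai:3, Omar:4, Pia:3, Sven:3, Vera:3, Wiremu:3.
The maximum eccentricity is 4, realized for instance by the pair Giulia–Dee via Giulia – Sven – Cal – Wiremu – Dee. So the diameter is 4.

4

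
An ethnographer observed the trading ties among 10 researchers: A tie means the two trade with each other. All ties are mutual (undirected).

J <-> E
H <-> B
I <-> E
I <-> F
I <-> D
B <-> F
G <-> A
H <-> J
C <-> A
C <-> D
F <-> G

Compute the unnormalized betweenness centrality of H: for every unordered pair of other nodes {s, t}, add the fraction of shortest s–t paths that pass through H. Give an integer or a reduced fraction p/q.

Pairs whose geodesics pass through H — B–E: 1/2; B–J: 1; F–J: 1/2; G–J: 1/2; A–J: 1/3.
All other pairs contribute 0.
Summing the contributions gives betweenness(H) = 17/6.

17/6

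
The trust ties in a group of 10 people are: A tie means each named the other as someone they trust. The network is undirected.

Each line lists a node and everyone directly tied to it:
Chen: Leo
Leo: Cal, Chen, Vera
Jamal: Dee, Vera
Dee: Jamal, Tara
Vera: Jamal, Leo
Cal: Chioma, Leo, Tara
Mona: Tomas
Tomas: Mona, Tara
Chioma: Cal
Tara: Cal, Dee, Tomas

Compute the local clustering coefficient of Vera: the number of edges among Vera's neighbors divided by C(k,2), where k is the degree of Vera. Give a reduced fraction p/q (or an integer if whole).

0

Vera's neighbors: Jamal and Leo (k = 2).
Possible neighbor pairs: C(2,2) = 1. Edges among them: none → e = 0.
Clustering(Vera) = 0/1.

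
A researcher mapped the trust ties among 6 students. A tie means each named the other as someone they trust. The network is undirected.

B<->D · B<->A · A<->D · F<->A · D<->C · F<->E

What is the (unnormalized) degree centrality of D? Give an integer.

3

D is directly tied to A, B, and C. That is 3 neighbors, so the degree of D is 3.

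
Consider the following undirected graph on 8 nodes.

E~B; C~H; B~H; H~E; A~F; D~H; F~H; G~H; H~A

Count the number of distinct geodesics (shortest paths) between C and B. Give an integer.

The shortest distance is 2, and the only length-2 path is C–H–B. So there is exactly 1 shortest path.

1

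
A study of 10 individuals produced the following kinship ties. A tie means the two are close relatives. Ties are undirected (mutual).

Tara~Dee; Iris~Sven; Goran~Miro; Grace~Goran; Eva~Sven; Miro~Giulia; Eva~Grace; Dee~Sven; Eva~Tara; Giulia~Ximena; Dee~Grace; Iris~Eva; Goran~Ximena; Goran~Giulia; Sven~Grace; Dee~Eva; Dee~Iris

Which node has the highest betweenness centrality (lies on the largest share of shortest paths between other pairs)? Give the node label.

Unnormalized betweenness of each node: Dee:31/6, Eva:31/6, Giulia:1/2, Goran:37/2, Grace:20, Iris:0, Miro:0, Sven:5/3, Tara:0, Ximena:0.
Grace has the largest value, 20, making it the main broker — the node through which the most shortest paths run.

Grace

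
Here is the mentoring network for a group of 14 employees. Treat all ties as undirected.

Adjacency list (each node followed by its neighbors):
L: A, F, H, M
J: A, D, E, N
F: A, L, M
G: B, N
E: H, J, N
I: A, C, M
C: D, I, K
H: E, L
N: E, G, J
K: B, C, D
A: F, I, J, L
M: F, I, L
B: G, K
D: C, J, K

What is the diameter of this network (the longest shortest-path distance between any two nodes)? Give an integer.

5

Eccentricity of each node (its greatest distance to any other): A:4, B:5, C:4, D:3, E:3, F:5, G:5, H:4, I:4, J:3, K:4, L:5, M:5, N:4.
The maximum eccentricity is 5, realized for instance by the pair B–L via B – K – C – I – A – L. So the diameter is 5.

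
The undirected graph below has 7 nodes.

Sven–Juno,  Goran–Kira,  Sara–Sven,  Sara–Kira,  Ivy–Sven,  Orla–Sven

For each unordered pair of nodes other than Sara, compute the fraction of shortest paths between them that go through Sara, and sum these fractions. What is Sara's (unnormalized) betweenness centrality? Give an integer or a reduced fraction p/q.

8

Pairs whose geodesics pass through Sara — Sven–Goran: 1; Sven–Kira: 1; Orla–Goran: 1; Orla–Kira: 1; Juno–Goran: 1; Juno–Kira: 1; Ivy–Goran: 1; Ivy–Kira: 1.
All other pairs contribute 0.
Summing the contributions gives betweenness(Sara) = 8.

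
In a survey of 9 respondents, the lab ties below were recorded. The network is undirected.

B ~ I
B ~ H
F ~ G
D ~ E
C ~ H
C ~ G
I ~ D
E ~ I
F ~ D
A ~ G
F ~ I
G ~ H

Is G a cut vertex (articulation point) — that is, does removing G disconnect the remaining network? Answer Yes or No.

Yes

Removing G leaves {B, C, D, E, F, H, and I} with no path to {A}, so the network splits into 2 components. G is a cut vertex.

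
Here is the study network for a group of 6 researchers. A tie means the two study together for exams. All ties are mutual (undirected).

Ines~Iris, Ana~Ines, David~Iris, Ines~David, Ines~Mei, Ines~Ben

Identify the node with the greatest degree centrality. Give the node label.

Ines

Degrees — Ana:1, Ben:1, David:2, Ines:5, Iris:2, Mei:1.
The maximum is 5, attained only by Ines.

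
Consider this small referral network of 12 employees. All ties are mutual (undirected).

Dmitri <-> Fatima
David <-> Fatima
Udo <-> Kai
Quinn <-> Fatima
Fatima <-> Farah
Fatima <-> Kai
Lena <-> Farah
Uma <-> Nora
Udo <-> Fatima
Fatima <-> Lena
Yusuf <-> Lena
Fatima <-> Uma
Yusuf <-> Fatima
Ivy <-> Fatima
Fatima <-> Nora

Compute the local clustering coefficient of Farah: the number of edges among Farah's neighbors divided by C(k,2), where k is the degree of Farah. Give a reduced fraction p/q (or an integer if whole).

1

Farah's neighbors: Fatima and Lena (k = 2).
Possible neighbor pairs: C(2,2) = 1. Edges among them: Fatima–Lena → e = 1.
Clustering(Farah) = 1/1.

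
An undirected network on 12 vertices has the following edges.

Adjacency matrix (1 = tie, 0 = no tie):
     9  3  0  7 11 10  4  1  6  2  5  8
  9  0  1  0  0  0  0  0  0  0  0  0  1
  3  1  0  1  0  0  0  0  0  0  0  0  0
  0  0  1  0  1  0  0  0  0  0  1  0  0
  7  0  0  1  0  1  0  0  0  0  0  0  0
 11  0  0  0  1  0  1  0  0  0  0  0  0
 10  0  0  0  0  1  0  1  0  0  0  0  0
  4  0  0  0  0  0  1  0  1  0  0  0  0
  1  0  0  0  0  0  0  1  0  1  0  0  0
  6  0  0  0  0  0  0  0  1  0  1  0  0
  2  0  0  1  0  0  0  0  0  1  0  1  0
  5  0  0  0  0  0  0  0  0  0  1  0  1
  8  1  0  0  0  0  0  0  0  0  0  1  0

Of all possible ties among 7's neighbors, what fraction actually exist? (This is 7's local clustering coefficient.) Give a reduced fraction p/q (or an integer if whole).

0

7's neighbors: 0 and 11 (k = 2).
Possible neighbor pairs: C(2,2) = 1. Edges among them: none → e = 0.
Clustering(7) = 0/1.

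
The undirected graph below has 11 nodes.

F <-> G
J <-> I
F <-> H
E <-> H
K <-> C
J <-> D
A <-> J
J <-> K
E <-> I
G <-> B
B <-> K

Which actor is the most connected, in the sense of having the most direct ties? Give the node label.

J

Degrees — A:1, B:2, C:1, D:1, E:2, F:2, G:2, H:2, I:2, J:4, K:3.
The maximum is 4, attained only by J.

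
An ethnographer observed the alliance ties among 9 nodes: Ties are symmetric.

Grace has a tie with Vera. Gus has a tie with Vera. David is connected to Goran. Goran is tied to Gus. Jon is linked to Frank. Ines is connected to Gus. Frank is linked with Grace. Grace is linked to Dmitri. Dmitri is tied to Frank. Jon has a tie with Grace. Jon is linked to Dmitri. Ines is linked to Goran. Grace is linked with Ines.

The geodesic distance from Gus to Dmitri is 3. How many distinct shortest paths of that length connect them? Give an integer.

2

The shortest distance is 3. The length-3 paths are: Gus–Vera–Grace–Dmitri; Gus–Ines–Grace–Dmitri.
That gives 2 distinct shortest paths.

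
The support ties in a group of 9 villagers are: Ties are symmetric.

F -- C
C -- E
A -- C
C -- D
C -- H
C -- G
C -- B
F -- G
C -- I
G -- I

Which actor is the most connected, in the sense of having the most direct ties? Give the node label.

Degrees — A:1, B:1, C:8, D:1, E:1, F:2, G:3, H:1, I:2.
The maximum is 8, attained only by C.

C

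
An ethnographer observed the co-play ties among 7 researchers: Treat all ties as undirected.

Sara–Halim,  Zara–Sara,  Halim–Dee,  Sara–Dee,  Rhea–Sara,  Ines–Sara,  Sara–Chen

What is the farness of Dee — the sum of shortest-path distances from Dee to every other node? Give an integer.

Distances from Dee: Chen:2, Halim:1, Ines:2, Rhea:2, Sara:1, Zara:2.
Sum = 2 + 1 + 2 + 2 + 1 + 2 = 10.

10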